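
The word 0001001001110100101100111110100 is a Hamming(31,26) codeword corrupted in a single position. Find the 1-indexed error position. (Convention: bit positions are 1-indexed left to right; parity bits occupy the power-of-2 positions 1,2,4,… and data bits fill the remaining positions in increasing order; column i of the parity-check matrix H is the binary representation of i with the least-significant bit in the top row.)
Syndrome s = H · r^T (mod 2), r = 0001001001110100101100111110100:
  s[0] = (1010101010101010101010101010101)·(0001001001110100101100111110100) mod 2 = 0+0+0+0+0+0+1+0+0+0+1+0+0+0+0+0+1+0+1+0+0+0+1+0+1+0+1+0+1+0+0 mod 2 = 0
  s[1] = (0110011001100110011001100110011)·(0001001001110100101100111110100) mod 2 = 0+0+0+0+0+0+1+0+0+1+1+0+0+1+0+0+0+0+1+0+0+0+1+0+0+1+1+0+0+0+0 mod 2 = 0
  s[2] = (0001111000011110000111100001111)·(0001001001110100101100111110100) mod 2 = 0+0+0+1+0+0+1+0+0+0+0+1+0+1+0+0+0+0+0+1+0+0+1+0+0+0+0+0+1+0+0 mod 2 = 1
  s[3] = (0000000111111110000000011111111)·(0001001001110100101100111110100) mod 2 = 0+0+0+0+0+0+0+0+0+1+1+1+0+1+0+0+0+0+0+0+0+0+0+1+1+1+1+0+1+0+0 mod 2 = 1
  s[4] = (0000000000000001111111111111111)·(0001001001110100101100111110100) mod 2 = 0+0+0+0+0+0+0+0+0+0+0+0+0+0+0+0+1+0+1+1+0+0+1+1+1+1+1+0+1+0+0 mod 2 = 1
Syndrome = 00111
Column i of H is the binary representation of i, so the syndrome is the binary index of the flipped bit.
Read s = 00111 with s[0] as LSB: 0·2^0 + 0·2^1 + 1·2^2 + 1·2^3 + 1·2^4 = 28.
Error is at bit position 28.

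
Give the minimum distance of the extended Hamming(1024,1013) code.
d_min = 4 (adding an overall parity bit to Hamming(1023,1013) raises d_min from 3 to 4).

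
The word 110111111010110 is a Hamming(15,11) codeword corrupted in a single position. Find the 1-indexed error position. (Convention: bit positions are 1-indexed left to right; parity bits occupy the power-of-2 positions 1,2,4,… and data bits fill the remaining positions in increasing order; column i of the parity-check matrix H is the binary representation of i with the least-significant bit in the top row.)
Syndrome s = H · r^T (mod 2), r = 110111111010110:
  s[0] = (101010101010101)·(110111111010110) mod 2 = 1+0+0+0+1+0+1+0+1+0+1+0+1+0+0 mod 2 = 0
  s[1] = (011001100110011)·(110111111010110) mod 2 = 0+1+0+0+0+1+1+0+0+0+1+0+0+1+0 mod 2 = 1
  s[2] = (000111100001111)·(110111111010110) mod 2 = 0+0+0+1+1+1+1+0+0+0+0+0+1+1+0 mod 2 = 0
  s[3] = (000000011111111)·(110111111010110) mod 2 = 0+0+0+0+0+0+0+1+1+0+1+0+1+1+0 mod 2 = 1
Syndrome = 0101
Column i of H is the binary representation of i, so the syndrome is the binary index of the flipped bit.
Read s = 0101 with s[0] as LSB: 0·2^0 + 1·2^1 + 0·2^2 + 1·2^3 = 10.
Error is at bit position 10.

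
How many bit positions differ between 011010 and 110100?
XOR = 101110, count of 1s = 4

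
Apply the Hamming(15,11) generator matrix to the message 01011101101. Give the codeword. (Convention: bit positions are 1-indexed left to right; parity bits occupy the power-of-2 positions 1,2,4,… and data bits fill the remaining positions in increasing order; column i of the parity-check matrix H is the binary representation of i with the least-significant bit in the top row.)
Codeword c = d · G (mod 2), d = 01011101101:
  c[0] = d·G[:,0] = (01011101101)·(11011010101) mod 2 = 0+1+0+1+1+0+0+0+1+0+1 mod 2 = 1
  c[1] = d·G[:,1] = (01011101101)·(10110110011) mod 2 = 0+0+0+1+0+1+0+0+0+0+1 mod 2 = 1
  c[2] = d·G[:,2] = (01011101101)·(10000000000) mod 2 = 0+0+0+0+0+0+0+0+0+0+0 mod 2 = 0
  c[3] = d·G[:,3] = (01011101101)·(01110001111) mod 2 = 0+1+0+1+0+0+0+1+1+0+1 mod 2 = 1
  c[4] = d·G[:,4] = (01011101101)·(01000000000) mod 2 = 0+1+0+0+0+0+0+0+0+0+0 mod 2 = 1
  c[5] = d·G[:,5] = (01011101101)·(00100000000) mod 2 = 0+0+0+0+0+0+0+0+0+0+0 mod 2 = 0
  c[6] = d·G[:,6] = (01011101101)·(00010000000) mod 2 = 0+0+0+1+0+0+0+0+0+0+0 mod 2 = 1
  c[7] = d·G[:,7] = (01011101101)·(00001111111) mod 2 = 0+0+0+0+1+1+0+1+1+0+1 mod 2 = 1
  c[8] = d·G[:,8] = (01011101101)·(00001000000) mod 2 = 0+0+0+0+1+0+0+0+0+0+0 mod 2 = 1
  c[9] = d·G[:,9] = (01011101101)·(00000100000) mod 2 = 0+0+0+0+0+1+0+0+0+0+0 mod 2 = 1
  c[10] = d·G[:,10] = (01011101101)·(00000010000) mod 2 = 0+0+0+0+0+0+0+0+0+0+0 mod 2 = 0
  c[11] = d·G[:,11] = (01011101101)·(00000001000) mod 2 = 0+0+0+0+0+0+0+1+0+0+0 mod 2 = 1
  c[12] = d·G[:,12] = (01011101101)·(00000000100) mod 2 = 0+0+0+0+0+0+0+0+1+0+0 mod 2 = 1
  c[13] = d·G[:,13] = (01011101101)·(00000000010) mod 2 = 0+0+0+0+0+0+0+0+0+0+0 mod 2 = 0
  c[14] = d·G[:,14] = (01011101101)·(00000000001) mod 2 = 0+0+0+0+0+0+0+0+0+0+1 mod 2 = 1
Codeword = 110110111101101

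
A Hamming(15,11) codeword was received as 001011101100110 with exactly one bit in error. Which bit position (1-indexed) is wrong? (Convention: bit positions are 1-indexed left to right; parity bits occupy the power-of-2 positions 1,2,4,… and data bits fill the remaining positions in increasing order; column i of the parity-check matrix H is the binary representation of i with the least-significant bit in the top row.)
Syndrome s = H · r^T (mod 2), r = 001011101100110:
  s[0] = (101010101010101)·(001011101100110) mod 2 = 0+0+1+0+1+0+1+0+1+0+0+0+1+0+0 mod 2 = 1
  s[1] = (011001100110011)·(001011101100110) mod 2 = 0+0+1+0+0+1+1+0+0+1+0+0+0+1+0 mod 2 = 1
  s[2] = (000111100001111)·(001011101100110) mod 2 = 0+0+0+0+1+1+1+0+0+0+0+0+1+1+0 mod 2 = 1
  s[3] = (000000011111111)·(001011101100110) mod 2 = 0+0+0+0+0+0+0+0+1+1+0+0+1+1+0 mod 2 = 0
Syndrome = 1110
Column i of H is the binary representation of i, so the syndrome is the binary index of the flipped bit.
Read s = 1110 with s[0] as LSB: 1·2^0 + 1·2^1 + 1·2^2 + 0·2^3 = 7.
Error is at bit position 7.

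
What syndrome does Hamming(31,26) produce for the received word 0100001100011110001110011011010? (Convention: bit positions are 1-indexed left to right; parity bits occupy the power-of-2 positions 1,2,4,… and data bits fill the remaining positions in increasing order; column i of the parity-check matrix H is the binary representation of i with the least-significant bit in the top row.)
Syndrome s = H · r^T (mod 2), r = 0100001100011110001110011011010:
  s[0] = (1010101010101010101010101010101)·(0100001100011110001110011011010) mod 2 = 0+0+0+0+0+0+1+0+0+0+0+0+1+0+1+0+0+0+1+0+1+0+0+0+1+0+1+0+0+0+0 mod 2 = 1
  s[1] = (0110011001100110011001100110011)·(0100001100011110001110011011010) mod 2 = 0+1+0+0+0+0+1+0+0+0+0+0+0+1+1+0+0+0+1+0+0+0+0+0+0+0+1+0+0+1+0 mod 2 = 1
  s[2] = (0001111000011110000111100001111)·(0100001100011110001110011011010) mod 2 = 0+0+0+0+0+0+1+0+0+0+0+1+1+1+1+0+0+0+0+1+1+0+0+0+0+0+0+1+0+1+0 mod 2 = 1
  s[3] = (0000000111111110000000011111111)·(0100001100011110001110011011010) mod 2 = 0+0+0+0+0+0+0+1+0+0+0+1+1+1+1+0+0+0+0+0+0+0+0+1+1+0+1+1+0+1+0 mod 2 = 0
  s[4] = (0000000000000001111111111111111)·(0100001100011110001110011011010) mod 2 = 0+0+0+0+0+0+0+0+0+0+0+0+0+0+0+0+0+0+1+1+1+0+0+1+1+0+1+1+0+1+0 mod 2 = 0
Syndrome = 11100
Non-zero syndrome: error at position 7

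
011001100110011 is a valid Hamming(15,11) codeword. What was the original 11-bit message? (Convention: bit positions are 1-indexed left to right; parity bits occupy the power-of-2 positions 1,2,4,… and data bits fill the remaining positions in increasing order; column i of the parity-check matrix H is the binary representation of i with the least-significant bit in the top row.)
Parity bits occupy power-of-2 positions; data bits are at positions {3,5,6,7,9,10,11,12,13,14,15} (1-indexed).
Extract: c[3]=1 c[5]=0 c[6]=1 c[7]=1 c[9]=0 c[10]=1 c[11]=1 c[12]=0 c[13]=0 c[14]=1 c[15]=1
Data = 10110110011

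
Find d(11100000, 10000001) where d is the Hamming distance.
XOR = 01100001, count of 1s = 3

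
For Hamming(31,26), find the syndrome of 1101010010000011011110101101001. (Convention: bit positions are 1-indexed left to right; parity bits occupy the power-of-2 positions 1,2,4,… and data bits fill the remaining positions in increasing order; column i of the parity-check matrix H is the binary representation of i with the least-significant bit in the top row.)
Syndrome s = H · r^T (mod 2), r = 1101010010000011011110101101001:
  s[0] = (1010101010101010101010101010101)·(1101010010000011011110101101001) mod 2 = 1+0+0+0+0+0+0+0+1+0+0+0+0+0+1+0+0+0+1+0+1+0+1+0+1+0+0+0+0+0+1 mod 2 = 0
  s[1] = (0110011001100110011001100110011)·(1101010010000011011110101101001) mod 2 = 0+1+0+0+0+1+0+0+0+0+0+0+0+0+1+0+0+1+1+0+0+0+1+0+0+1+0+0+0+0+1 mod 2 = 0
  s[2] = (0001111000011110000111100001111)·(1101010010000011011110101101001) mod 2 = 0+0+0+1+0+1+0+0+0+0+0+0+0+0+1+0+0+0+0+1+1+0+1+0+0+0+0+1+0+0+1 mod 2 = 0
  s[3] = (0000000111111110000000011111111)·(1101010010000011011110101101001) mod 2 = 0+0+0+0+0+0+0+0+1+0+0+0+0+0+1+0+0+0+0+0+0+0+0+0+1+1+0+1+0+0+1 mod 2 = 0
  s[4] = (0000000000000001111111111111111)·(1101010010000011011110101101001) mod 2 = 0+0+0+0+0+0+0+0+0+0+0+0+0+0+0+1+0+1+1+1+1+0+1+0+1+1+0+1+0+0+1 mod 2 = 0
Syndrome = 00000
s = 0: no error detected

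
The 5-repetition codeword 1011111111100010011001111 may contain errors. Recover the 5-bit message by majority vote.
Split into 5-bit blocks and majority-vote each:
  block 1 = 10111: 4 ones, 1 zeros → 1
  block 2 = 11111: 5 ones, 0 zeros → 1
  block 3 = 10001: 2 ones, 3 zeros → 0
  block 4 = 00110: 2 ones, 3 zeros → 0
  block 5 = 01111: 4 ones, 1 zeros → 1
Decoded = 11001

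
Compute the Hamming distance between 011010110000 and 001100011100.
XOR = 010110101100, count of 1s = 6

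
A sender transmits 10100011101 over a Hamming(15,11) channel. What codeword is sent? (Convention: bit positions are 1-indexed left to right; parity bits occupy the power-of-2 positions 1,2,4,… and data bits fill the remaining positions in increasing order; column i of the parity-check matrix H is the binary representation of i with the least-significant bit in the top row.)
Codeword c = d · G (mod 2), d = 10100011101:
  c[0] = d·G[:,0] = (10100011101)·(11011010101) mod 2 = 1+0+0+0+0+0+1+0+1+0+1 mod 2 = 0
  c[1] = d·G[:,1] = (10100011101)·(10110110011) mod 2 = 1+0+1+0+0+0+1+0+0+0+1 mod 2 = 0
  c[2] = d·G[:,2] = (10100011101)·(10000000000) mod 2 = 1+0+0+0+0+0+0+0+0+0+0 mod 2 = 1
  c[3] = d·G[:,3] = (10100011101)·(01110001111) mod 2 = 0+0+1+0+0+0+0+1+1+0+1 mod 2 = 0
  c[4] = d·G[:,4] = (10100011101)·(01000000000) mod 2 = 0+0+0+0+0+0+0+0+0+0+0 mod 2 = 0
  c[5] = d·G[:,5] = (10100011101)·(00100000000) mod 2 = 0+0+1+0+0+0+0+0+0+0+0 mod 2 = 1
  c[6] = d·G[:,6] = (10100011101)·(00010000000) mod 2 = 0+0+0+0+0+0+0+0+0+0+0 mod 2 = 0
  c[7] = d·G[:,7] = (10100011101)·(00001111111) mod 2 = 0+0+0+0+0+0+1+1+1+0+1 mod 2 = 0
  c[8] = d·G[:,8] = (10100011101)·(00001000000) mod 2 = 0+0+0+0+0+0+0+0+0+0+0 mod 2 = 0
  c[9] = d·G[:,9] = (10100011101)·(00000100000) mod 2 = 0+0+0+0+0+0+0+0+0+0+0 mod 2 = 0
  c[10] = d·G[:,10] = (10100011101)·(00000010000) mod 2 = 0+0+0+0+0+0+1+0+0+0+0 mod 2 = 1
  c[11] = d·G[:,11] = (10100011101)·(00000001000) mod 2 = 0+0+0+0+0+0+0+1+0+0+0 mod 2 = 1
  c[12] = d·G[:,12] = (10100011101)·(00000000100) mod 2 = 0+0+0+0+0+0+0+0+1+0+0 mod 2 = 1
  c[13] = d·G[:,13] = (10100011101)·(00000000010) mod 2 = 0+0+0+0+0+0+0+0+0+0+0 mod 2 = 0
  c[14] = d·G[:,14] = (10100011101)·(00000000001) mod 2 = 0+0+0+0+0+0+0+0+0+0+1 mod 2 = 1
Codeword = 001001000011101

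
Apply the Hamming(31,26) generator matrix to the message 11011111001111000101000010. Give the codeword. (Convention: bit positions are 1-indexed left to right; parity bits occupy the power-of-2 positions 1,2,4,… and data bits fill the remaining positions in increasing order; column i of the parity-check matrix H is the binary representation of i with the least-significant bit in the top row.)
Codeword c = d · G (mod 2), d = 11011111001111000101000010:
  c[0] = d·G[:,0] = (11011111001111000101000010)·(11011010101101010101010101) mod 2 = 1+1+0+1+1+0+1+0+0+0+1+1+0+1+0+0+0+1+0+1+0+0+0+0+0+0 mod 2 = 0
  c[1] = d·G[:,1] = (11011111001111000101000010)·(10110110011011001100110011) mod 2 = 1+0+0+1+0+1+1+0+0+0+1+0+1+1+0+0+0+1+0+0+0+0+0+0+1+0 mod 2 = 1
  c[2] = d·G[:,2] = (11011111001111000101000010)·(10000000000000000000000000) mod 2 = 1+0+0+0+0+0+0+0+0+0+0+0+0+0+0+0+0+0+0+0+0+0+0+0+0+0 mod 2 = 1
  c[3] = d·G[:,3] = (11011111001111000101000010)·(01110001111000111100001111) mod 2 = 0+1+0+1+0+0+0+1+0+0+1+0+0+0+0+0+0+1+0+0+0+0+0+0+1+0 mod 2 = 0
  c[4] = d·G[:,4] = (11011111001111000101000010)·(01000000000000000000000000) mod 2 = 0+1+0+0+0+0+0+0+0+0+0+0+0+0+0+0+0+0+0+0+0+0+0+0+0+0 mod 2 = 1
  c[5] = d·G[:,5] = (11011111001111000101000010)·(00100000000000000000000000) mod 2 = 0+0+0+0+0+0+0+0+0+0+0+0+0+0+0+0+0+0+0+0+0+0+0+0+0+0 mod 2 = 0
  c[6] = d·G[:,6] = (11011111001111000101000010)·(00010000000000000000000000) mod 2 = 0+0+0+1+0+0+0+0+0+0+0+0+0+0+0+0+0+0+0+0+0+0+0+0+0+0 mod 2 = 1
  c[7] = d·G[:,7] = (11011111001111000101000010)·(00001111111000000011111111) mod 2 = 0+0+0+0+1+1+1+1+0+0+1+0+0+0+0+0+0+0+0+1+0+0+0+0+1+0 mod 2 = 1
  c[8] = d·G[:,8] = (11011111001111000101000010)·(00001000000000000000000000) mod 2 = 0+0+0+0+1+0+0+0+0+0+0+0+0+0+0+0+0+0+0+0+0+0+0+0+0+0 mod 2 = 1
  c[9] = d·G[:,9] = (11011111001111000101000010)·(00000100000000000000000000) mod 2 = 0+0+0+0+0+1+0+0+0+0+0+0+0+0+0+0+0+0+0+0+0+0+0+0+0+0 mod 2 = 1
  c[10] = d·G[:,10] = (11011111001111000101000010)·(00000010000000000000000000) mod 2 = 0+0+0+0+0+0+1+0+0+0+0+0+0+0+0+0+0+0+0+0+0+0+0+0+0+0 mod 2 = 1
  c[11] = d·G[:,11] = (11011111001111000101000010)·(00000001000000000000000000) mod 2 = 0+0+0+0+0+0+0+1+0+0+0+0+0+0+0+0+0+0+0+0+0+0+0+0+0+0 mod 2 = 1
  c[12] = d·G[:,12] = (11011111001111000101000010)·(00000000100000000000000000) mod 2 = 0+0+0+0+0+0+0+0+0+0+0+0+0+0+0+0+0+0+0+0+0+0+0+0+0+0 mod 2 = 0
  c[13] = d·G[:,13] = (11011111001111000101000010)·(00000000010000000000000000) mod 2 = 0+0+0+0+0+0+0+0+0+0+0+0+0+0+0+0+0+0+0+0+0+0+0+0+0+0 mod 2 = 0
  c[14] = d·G[:,14] = (11011111001111000101000010)·(00000000001000000000000000) mod 2 = 0+0+0+0+0+0+0+0+0+0+1+0+0+0+0+0+0+0+0+0+0+0+0+0+0+0 mod 2 = 1
  c[15] = d·G[:,15] = (11011111001111000101000010)·(00000000000111111111111111) mod 2 = 0+0+0+0+0+0+0+0+0+0+0+1+1+1+0+0+0+1+0+1+0+0+0+0+1+0 mod 2 = 0
  c[16] = d·G[:,16] = (11011111001111000101000010)·(00000000000100000000000000) mod 2 = 0+0+0+0+0+0+0+0+0+0+0+1+0+0+0+0+0+0+0+0+0+0+0+0+0+0 mod 2 = 1
  c[17] = d·G[:,17] = (11011111001111000101000010)·(00000000000010000000000000) mod 2 = 0+0+0+0+0+0+0+0+0+0+0+0+1+0+0+0+0+0+0+0+0+0+0+0+0+0 mod 2 = 1
  c[18] = d·G[:,18] = (11011111001111000101000010)·(00000000000001000000000000) mod 2 = 0+0+0+0+0+0+0+0+0+0+0+0+0+1+0+0+0+0+0+0+0+0+0+0+0+0 mod 2 = 1
  c[19] = d·G[:,19] = (11011111001111000101000010)·(00000000000000100000000000) mod 2 = 0+0+0+0+0+0+0+0+0+0+0+0+0+0+0+0+0+0+0+0+0+0+0+0+0+0 mod 2 = 0
  c[20] = d·G[:,20] = (11011111001111000101000010)·(00000000000000010000000000) mod 2 = 0+0+0+0+0+0+0+0+0+0+0+0+0+0+0+0+0+0+0+0+0+0+0+0+0+0 mod 2 = 0
  c[21] = d·G[:,21] = (11011111001111000101000010)·(00000000000000001000000000) mod 2 = 0+0+0+0+0+0+0+0+0+0+0+0+0+0+0+0+0+0+0+0+0+0+0+0+0+0 mod 2 = 0
  c[22] = d·G[:,22] = (11011111001111000101000010)·(00000000000000000100000000) mod 2 = 0+0+0+0+0+0+0+0+0+0+0+0+0+0+0+0+0+1+0+0+0+0+0+0+0+0 mod 2 = 1
  c[23] = d·G[:,23] = (11011111001111000101000010)·(00000000000000000010000000) mod 2 = 0+0+0+0+0+0+0+0+0+0+0+0+0+0+0+0+0+0+0+0+0+0+0+0+0+0 mod 2 = 0
  c[24] = d·G[:,24] = (11011111001111000101000010)·(00000000000000000001000000) mod 2 = 0+0+0+0+0+0+0+0+0+0+0+0+0+0+0+0+0+0+0+1+0+0+0+0+0+0 mod 2 = 1
  c[25] = d·G[:,25] = (11011111001111000101000010)·(00000000000000000000100000) mod 2 = 0+0+0+0+0+0+0+0+0+0+0+0+0+0+0+0+0+0+0+0+0+0+0+0+0+0 mod 2 = 0
  c[26] = d·G[:,26] = (11011111001111000101000010)·(00000000000000000000010000) mod 2 = 0+0+0+0+0+0+0+0+0+0+0+0+0+0+0+0+0+0+0+0+0+0+0+0+0+0 mod 2 = 0
  c[27] = d·G[:,27] = (11011111001111000101000010)·(00000000000000000000001000) mod 2 = 0+0+0+0+0+0+0+0+0+0+0+0+0+0+0+0+0+0+0+0+0+0+0+0+0+0 mod 2 = 0
  c[28] = d·G[:,28] = (11011111001111000101000010)·(00000000000000000000000100) mod 2 = 0+0+0+0+0+0+0+0+0+0+0+0+0+0+0+0+0+0+0+0+0+0+0+0+0+0 mod 2 = 0
  c[29] = d·G[:,29] = (11011111001111000101000010)·(00000000000000000000000010) mod 2 = 0+0+0+0+0+0+0+0+0+0+0+0+0+0+0+0+0+0+0+0+0+0+0+0+1+0 mod 2 = 1
  c[30] = d·G[:,30] = (11011111001111000101000010)·(00000000000000000000000001) mod 2 = 0+0+0+0+0+0+0+0+0+0+0+0+0+0+0+0+0+0+0+0+0+0+0+0+0+0 mod 2 = 0
Codeword = 0110101111110010111000101000010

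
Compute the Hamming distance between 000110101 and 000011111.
XOR = 000101010, count of 1s = 3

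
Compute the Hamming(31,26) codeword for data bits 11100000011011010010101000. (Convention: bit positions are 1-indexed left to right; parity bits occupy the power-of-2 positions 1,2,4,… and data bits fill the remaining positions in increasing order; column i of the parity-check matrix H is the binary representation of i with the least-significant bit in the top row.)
Codeword c = d · G (mod 2), d = 11100000011011010010101000:
  c[0] = d·G[:,0] = (11100000011011010010101000)·(11011010101101010101010101) mod 2 = 1+1+0+0+0+0+0+0+0+0+1+0+0+1+0+1+0+0+0+0+0+0+0+0+0+0 mod 2 = 1
  c[1] = d·G[:,1] = (11100000011011010010101000)·(10110110011011001100110011) mod 2 = 1+0+1+0+0+0+0+0+0+1+1+0+1+1+0+0+0+0+0+0+1+0+0+0+0+0 mod 2 = 1
  c[2] = d·G[:,2] = (11100000011011010010101000)·(10000000000000000000000000) mod 2 = 1+0+0+0+0+0+0+0+0+0+0+0+0+0+0+0+0+0+0+0+0+0+0+0+0+0 mod 2 = 1
  c[3] = d·G[:,3] = (11100000011011010010101000)·(01110001111000111100001111) mod 2 = 0+1+1+0+0+0+0+0+0+1+1+0+0+0+0+1+0+0+0+0+0+0+1+0+0+0 mod 2 = 0
  c[4] = d·G[:,4] = (11100000011011010010101000)·(01000000000000000000000000) mod 2 = 0+1+0+0+0+0+0+0+0+0+0+0+0+0+0+0+0+0+0+0+0+0+0+0+0+0 mod 2 = 1
  c[5] = d·G[:,5] = (11100000011011010010101000)·(00100000000000000000000000) mod 2 = 0+0+1+0+0+0+0+0+0+0+0+0+0+0+0+0+0+0+0+0+0+0+0+0+0+0 mod 2 = 1
  c[6] = d·G[:,6] = (11100000011011010010101000)·(00010000000000000000000000) mod 2 = 0+0+0+0+0+0+0+0+0+0+0+0+0+0+0+0+0+0+0+0+0+0+0+0+0+0 mod 2 = 0
  c[7] = d·G[:,7] = (11100000011011010010101000)·(00001111111000000011111111) mod 2 = 0+0+0+0+0+0+0+0+0+1+1+0+0+0+0+0+0+0+1+0+1+0+1+0+0+0 mod 2 = 1
  c[8] = d·G[:,8] = (11100000011011010010101000)·(00001000000000000000000000) mod 2 = 0+0+0+0+0+0+0+0+0+0+0+0+0+0+0+0+0+0+0+0+0+0+0+0+0+0 mod 2 = 0
  c[9] = d·G[:,9] = (11100000011011010010101000)·(00000100000000000000000000) mod 2 = 0+0+0+0+0+0+0+0+0+0+0+0+0+0+0+0+0+0+0+0+0+0+0+0+0+0 mod 2 = 0
  c[10] = d·G[:,10] = (11100000011011010010101000)·(00000010000000000000000000) mod 2 = 0+0+0+0+0+0+0+0+0+0+0+0+0+0+0+0+0+0+0+0+0+0+0+0+0+0 mod 2 = 0
  c[11] = d·G[:,11] = (11100000011011010010101000)·(00000001000000000000000000) mod 2 = 0+0+0+0+0+0+0+0+0+0+0+0+0+0+0+0+0+0+0+0+0+0+0+0+0+0 mod 2 = 0
  c[12] = d·G[:,12] = (11100000011011010010101000)·(00000000100000000000000000) mod 2 = 0+0+0+0+0+0+0+0+0+0+0+0+0+0+0+0+0+0+0+0+0+0+0+0+0+0 mod 2 = 0
  c[13] = d·G[:,13] = (11100000011011010010101000)·(00000000010000000000000000) mod 2 = 0+0+0+0+0+0+0+0+0+1+0+0+0+0+0+0+0+0+0+0+0+0+0+0+0+0 mod 2 = 1
  c[14] = d·G[:,14] = (11100000011011010010101000)·(00000000001000000000000000) mod 2 = 0+0+0+0+0+0+0+0+0+0+1+0+0+0+0+0+0+0+0+0+0+0+0+0+0+0 mod 2 = 1
  c[15] = d·G[:,15] = (11100000011011010010101000)·(00000000000111111111111111) mod 2 = 0+0+0+0+0+0+0+0+0+0+0+0+1+1+0+1+0+0+1+0+1+0+1+0+0+0 mod 2 = 0
  c[16] = d·G[:,16] = (11100000011011010010101000)·(00000000000100000000000000) mod 2 = 0+0+0+0+0+0+0+0+0+0+0+0+0+0+0+0+0+0+0+0+0+0+0+0+0+0 mod 2 = 0
  c[17] = d·G[:,17] = (11100000011011010010101000)·(00000000000010000000000000) mod 2 = 0+0+0+0+0+0+0+0+0+0+0+0+1+0+0+0+0+0+0+0+0+0+0+0+0+0 mod 2 = 1
  c[18] = d·G[:,18] = (11100000011011010010101000)·(00000000000001000000000000) mod 2 = 0+0+0+0+0+0+0+0+0+0+0+0+0+1+0+0+0+0+0+0+0+0+0+0+0+0 mod 2 = 1
  c[19] = d·G[:,19] = (11100000011011010010101000)·(00000000000000100000000000) mod 2 = 0+0+0+0+0+0+0+0+0+0+0+0+0+0+0+0+0+0+0+0+0+0+0+0+0+0 mod 2 = 0
  c[20] = d·G[:,20] = (11100000011011010010101000)·(00000000000000010000000000) mod 2 = 0+0+0+0+0+0+0+0+0+0+0+0+0+0+0+1+0+0+0+0+0+0+0+0+0+0 mod 2 = 1
  c[21] = d·G[:,21] = (11100000011011010010101000)·(00000000000000001000000000) mod 2 = 0+0+0+0+0+0+0+0+0+0+0+0+0+0+0+0+0+0+0+0+0+0+0+0+0+0 mod 2 = 0
  c[22] = d·G[:,22] = (11100000011011010010101000)·(00000000000000000100000000) mod 2 = 0+0+0+0+0+0+0+0+0+0+0+0+0+0+0+0+0+0+0+0+0+0+0+0+0+0 mod 2 = 0
  c[23] = d·G[:,23] = (11100000011011010010101000)·(00000000000000000010000000) mod 2 = 0+0+0+0+0+0+0+0+0+0+0+0+0+0+0+0+0+0+1+0+0+0+0+0+0+0 mod 2 = 1
  c[24] = d·G[:,24] = (11100000011011010010101000)·(00000000000000000001000000) mod 2 = 0+0+0+0+0+0+0+0+0+0+0+0+0+0+0+0+0+0+0+0+0+0+0+0+0+0 mod 2 = 0
  c[25] = d·G[:,25] = (11100000011011010010101000)·(00000000000000000000100000) mod 2 = 0+0+0+0+0+0+0+0+0+0+0+0+0+0+0+0+0+0+0+0+1+0+0+0+0+0 mod 2 = 1
  c[26] = d·G[:,26] = (11100000011011010010101000)·(00000000000000000000010000) mod 2 = 0+0+0+0+0+0+0+0+0+0+0+0+0+0+0+0+0+0+0+0+0+0+0+0+0+0 mod 2 = 0
  c[27] = d·G[:,27] = (11100000011011010010101000)·(00000000000000000000001000) mod 2 = 0+0+0+0+0+0+0+0+0+0+0+0+0+0+0+0+0+0+0+0+0+0+1+0+0+0 mod 2 = 1
  c[28] = d·G[:,28] = (11100000011011010010101000)·(00000000000000000000000100) mod 2 = 0+0+0+0+0+0+0+0+0+0+0+0+0+0+0+0+0+0+0+0+0+0+0+0+0+0 mod 2 = 0
  c[29] = d·G[:,29] = (11100000011011010010101000)·(00000000000000000000000010) mod 2 = 0+0+0+0+0+0+0+0+0+0+0+0+0+0+0+0+0+0+0+0+0+0+0+0+0+0 mod 2 = 0
  c[30] = d·G[:,30] = (11100000011011010010101000)·(00000000000000000000000001) mod 2 = 0+0+0+0+0+0+0+0+0+0+0+0+0+0+0+0+0+0+0+0+0+0+0+0+0+0 mod 2 = 0
Codeword = 1110110100000110011010010101000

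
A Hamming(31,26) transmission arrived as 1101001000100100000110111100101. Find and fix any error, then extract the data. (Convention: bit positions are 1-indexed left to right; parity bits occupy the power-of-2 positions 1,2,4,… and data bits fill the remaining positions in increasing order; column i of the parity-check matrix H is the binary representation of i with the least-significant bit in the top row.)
Syndrome s = H · r^T (mod 2), r = 1101001000100100000110111100101:
  s[0] = (1010101010101010101010101010101)·(1101001000100100000110111100101) mod 2 = 1+0+0+0+0+0+1+0+0+0+1+0+0+0+0+0+0+0+0+0+1+0+1+0+1+0+0+0+1+0+1 mod 2 = 0
  s[1] = (0110011001100110011001100110011)·(1101001000100100000110111100101) mod 2 = 0+1+0+0+0+0+1+0+0+0+1+0+0+1+0+0+0+0+0+0+0+0+1+0+0+1+0+0+0+0+1 mod 2 = 1
  s[2] = (0001111000011110000111100001111)·(1101001000100100000110111100101) mod 2 = 0+0+0+1+0+0+1+0+0+0+0+0+0+1+0+0+0+0+0+1+1+0+1+0+0+0+0+0+1+0+1 mod 2 = 0
  s[3] = (0000000111111110000000011111111)·(1101001000100100000110111100101) mod 2 = 0+0+0+0+0+0+0+0+0+0+1+0+0+1+0+0+0+0+0+0+0+0+0+1+1+1+0+0+1+0+1 mod 2 = 1
  s[4] = (0000000000000001111111111111111)·(1101001000100100000110111100101) mod 2 = 0+0+0+0+0+0+0+0+0+0+0+0+0+0+0+0+0+0+0+1+1+0+1+1+1+1+0+0+1+0+1 mod 2 = 0
Syndrome = 01010
Column 10 of H equals this syndrome → error at bit 10 (1-indexed).
Flip bit 10: 1101001000100100000110111100101 → 1101001001100100000110111100101
Extract data bits at positions {3,5,6,7,9,10,11,12,13,14,15,17,18,19,20,21,22,23,24,25,26,27,28,29,30,31}: 00010110010000110111100101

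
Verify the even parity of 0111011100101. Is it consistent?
Sum of all bits: 0+1+1+1+0+1+1+1+0+0+1+0+1 = 8; 8 mod 2 = 0. Result is 0 → valid parity.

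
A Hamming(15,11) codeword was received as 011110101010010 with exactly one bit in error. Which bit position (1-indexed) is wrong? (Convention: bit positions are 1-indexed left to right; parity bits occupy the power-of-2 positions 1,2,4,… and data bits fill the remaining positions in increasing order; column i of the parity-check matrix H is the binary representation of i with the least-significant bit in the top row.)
Syndrome s = H · r^T (mod 2), r = 011110101010010:
  s[0] = (101010101010101)·(011110101010010) mod 2 = 0+0+1+0+1+0+1+0+1+0+1+0+0+0+0 mod 2 = 1
  s[1] = (011001100110011)·(011110101010010) mod 2 = 0+1+1+0+0+0+1+0+0+0+1+0+0+1+0 mod 2 = 1
  s[2] = (000111100001111)·(011110101010010) mod 2 = 0+0+0+1+1+0+1+0+0+0+0+0+0+1+0 mod 2 = 0
  s[3] = (000000011111111)·(011110101010010) mod 2 = 0+0+0+0+0+0+0+0+1+0+1+0+0+1+0 mod 2 = 1
Syndrome = 1101
Column i of H is the binary representation of i, so the syndrome is the binary index of the flipped bit.
Read s = 1101 with s[0] as LSB: 1·2^0 + 1·2^1 + 0·2^2 + 1·2^3 = 11.
Error is at bit position 11.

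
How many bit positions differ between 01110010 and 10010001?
XOR = 11100011, count of 1s = 5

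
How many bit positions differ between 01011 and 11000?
XOR = 10011, count of 1s = 3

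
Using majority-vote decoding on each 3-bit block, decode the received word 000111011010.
Split into 3-bit blocks and majority-vote each:
  block 1 = 000: 0 ones, 3 zeros → 0
  block 2 = 111: 3 ones, 0 zeros → 1
  block 3 = 011: 2 ones, 1 zeros → 1
  block 4 = 010: 1 ones, 2 zeros → 0
Decoded = 0110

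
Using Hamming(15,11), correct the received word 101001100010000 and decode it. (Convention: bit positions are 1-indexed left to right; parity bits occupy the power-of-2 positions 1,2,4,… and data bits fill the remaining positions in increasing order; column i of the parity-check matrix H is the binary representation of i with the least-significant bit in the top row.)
Syndrome s = H · r^T (mod 2), r = 101001100010000:
  s[0] = (101010101010101)·(101001100010000) mod 2 = 1+0+1+0+0+0+1+0+0+0+1+0+0+0+0 mod 2 = 0
  s[1] = (011001100110011)·(101001100010000) mod 2 = 0+0+1+0+0+1+1+0+0+0+1+0+0+0+0 mod 2 = 0
  s[2] = (000111100001111)·(101001100010000) mod 2 = 0+0+0+0+0+1+1+0+0+0+0+0+0+0+0 mod 2 = 0
  s[3] = (000000011111111)·(101001100010000) mod 2 = 0+0+0+0+0+0+0+0+0+0+1+0+0+0+0 mod 2 = 1
Syndrome = 0001
Column 8 of H equals this syndrome → error at bit 8 (1-indexed).
Flip bit 8: 101001100010000 → 101001110010000
Extract data bits at positions {3,5,6,7,9,10,11,12,13,14,15}: 10110010000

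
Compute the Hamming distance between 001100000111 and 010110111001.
XOR = 011010111110, count of 1s = 8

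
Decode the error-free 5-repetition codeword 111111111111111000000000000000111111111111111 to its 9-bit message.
Split into 5-bit blocks: 11111 11111 11111 00000 00000 00000 11111 11111 11111
Data = 111000111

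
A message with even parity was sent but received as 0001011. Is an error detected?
Sum of received bits: 0+0+0+1+0+1+1 = 3; 3 mod 2 = 1. Result is 1 ≠ 0 → error detected.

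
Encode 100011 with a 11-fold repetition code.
Repeat each bit 11× and concatenate:
1→11111111111  0→00000000000  0→00000000000  0→00000000000  1→11111111111  1→11111111111
Codeword = 111111111110000000000000000000000000000000001111111111111111111111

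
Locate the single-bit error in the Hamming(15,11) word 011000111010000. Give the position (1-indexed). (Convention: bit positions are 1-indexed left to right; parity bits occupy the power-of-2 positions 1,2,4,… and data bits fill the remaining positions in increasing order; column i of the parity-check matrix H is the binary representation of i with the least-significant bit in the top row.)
Syndrome s = H · r^T (mod 2), r = 011000111010000:
  s[0] = (101010101010101)·(011000111010000) mod 2 = 0+0+1+0+0+0+1+0+1+0+1+0+0+0+0 mod 2 = 0
  s[1] = (011001100110011)·(011000111010000) mod 2 = 0+1+1+0+0+0+1+0+0+0+1+0+0+0+0 mod 2 = 0
  s[2] = (000111100001111)·(011000111010000) mod 2 = 0+0+0+0+0+0+1+0+0+0+0+0+0+0+0 mod 2 = 1
  s[3] = (000000011111111)·(011000111010000) mod 2 = 0+0+0+0+0+0+0+1+1+0+1+0+0+0+0 mod 2 = 1
Syndrome = 0011
Column i of H is the binary representation of i, so the syndrome is the binary index of the flipped bit.
Read s = 0011 with s[0] as LSB: 0·2^0 + 0·2^1 + 1·2^2 + 1·2^3 = 12.
Error is at bit position 12.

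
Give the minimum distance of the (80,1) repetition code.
d_min = 80 (the only two codewords are 0…0 and 1…1, differing in all 80 positions).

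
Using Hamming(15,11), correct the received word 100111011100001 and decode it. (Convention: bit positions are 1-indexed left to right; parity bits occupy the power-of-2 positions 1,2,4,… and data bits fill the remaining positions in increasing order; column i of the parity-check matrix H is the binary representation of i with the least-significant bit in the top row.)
Syndrome s = H · r^T (mod 2), r = 100111011100001:
  s[0] = (101010101010101)·(100111011100001) mod 2 = 1+0+0+0+1+0+0+0+1+0+0+0+0+0+1 mod 2 = 0
  s[1] = (011001100110011)·(100111011100001) mod 2 = 0+0+0+0+0+1+0+0+0+1+0+0+0+0+1 mod 2 = 1
  s[2] = (000111100001111)·(100111011100001) mod 2 = 0+0+0+1+1+1+0+0+0+0+0+0+0+0+1 mod 2 = 0
  s[3] = (000000011111111)·(100111011100001) mod 2 = 0+0+0+0+0+0+0+1+1+1+0+0+0+0+1 mod 2 = 0
Syndrome = 0100
Column 2 of H equals this syndrome → error at bit 2 (1-indexed).
Flip bit 2: 100111011100001 → 110111011100001
Extract data bits at positions {3,5,6,7,9,10,11,12,13,14,15}: 01101100001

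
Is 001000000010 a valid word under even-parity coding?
Sum of all bits: 0+0+1+0+0+0+0+0+0+0+1+0 = 2; 2 mod 2 = 0. Result is 0 → valid parity.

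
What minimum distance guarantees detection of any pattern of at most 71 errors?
Detecting e errors requires d_min ≥ e + 1 = 71 + 1 = 72.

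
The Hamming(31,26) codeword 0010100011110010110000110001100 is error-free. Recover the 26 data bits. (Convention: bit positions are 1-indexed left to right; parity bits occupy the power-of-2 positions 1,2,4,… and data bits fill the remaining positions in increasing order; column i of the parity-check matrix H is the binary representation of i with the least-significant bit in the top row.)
Parity bits occupy power-of-2 positions; data bits are at positions {3,5,6,7,9,10,11,12,13,14,15,17,18,19,20,21,22,23,24,25,26,27,28,29,30,31} (1-indexed).
Extract: c[3]=1 c[5]=1 c[6]=0 c[7]=0 c[9]=1 c[10]=1 c[11]=1 c[12]=1 c[13]=0 c[14]=0 c[15]=1 c[17]=1 c[18]=1 c[19]=0 c[20]=0 c[21]=0 c[22]=0 c[23]=1 c[24]=1 c[25]=0 c[26]=0 c[27]=0 c[28]=1 c[29]=1 c[30]=0 c[31]=0
Data = 11001111001110000110001100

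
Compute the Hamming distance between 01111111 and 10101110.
XOR = 11010001, count of 1s = 4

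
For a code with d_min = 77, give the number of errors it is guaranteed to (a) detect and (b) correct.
(a) Detection requires d_min ≥ e+1, so e ≤ d_min − 1 = 76.
(b) Correction requires d_min ≥ 2t+1, so t ≤ ⌊(d_min − 1)/2⌋ = ⌊76/2⌋ = 38.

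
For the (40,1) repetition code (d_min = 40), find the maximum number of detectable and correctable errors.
Detection only: up to d_min − 1 = 39 errors.
Correction: up to ⌊(d_min − 1)/2⌋ = ⌊39/2⌋ = 19 errors.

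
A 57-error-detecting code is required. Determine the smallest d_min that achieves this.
Detecting e errors requires d_min ≥ e + 1 = 57 + 1 = 58.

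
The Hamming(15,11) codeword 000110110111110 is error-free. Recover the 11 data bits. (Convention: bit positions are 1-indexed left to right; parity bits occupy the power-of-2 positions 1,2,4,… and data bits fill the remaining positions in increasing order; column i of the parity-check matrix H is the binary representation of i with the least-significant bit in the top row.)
Parity bits occupy power-of-2 positions; data bits are at positions {3,5,6,7,9,10,11,12,13,14,15} (1-indexed).
Extract: c[3]=0 c[5]=1 c[6]=0 c[7]=1 c[9]=0 c[10]=1 c[11]=1 c[12]=1 c[13]=1 c[14]=1 c[15]=0
Data = 01010111110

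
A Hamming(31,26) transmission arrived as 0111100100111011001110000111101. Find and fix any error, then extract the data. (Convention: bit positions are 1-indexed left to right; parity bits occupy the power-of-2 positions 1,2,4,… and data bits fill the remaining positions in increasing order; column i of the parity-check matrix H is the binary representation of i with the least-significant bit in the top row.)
Syndrome s = H · r^T (mod 2), r = 0111100100111011001110000111101:
  s[0] = (1010101010101010101010101010101)·(0111100100111011001110000111101) mod 2 = 0+0+1+0+1+0+0+0+0+0+1+0+1+0+1+0+0+0+1+0+1+0+0+0+0+0+1+0+1+0+1 mod 2 = 0
  s[1] = (0110011001100110011001100110011)·(0111100100111011001110000111101) mod 2 = 0+1+1+0+0+0+0+0+0+0+1+0+0+0+1+0+0+0+1+0+0+0+0+0+0+1+1+0+0+0+1 mod 2 = 0
  s[2] = (0001111000011110000111100001111)·(0111100100111011001110000111101) mod 2 = 0+0+0+1+1+0+0+0+0+0+0+1+1+0+1+0+0+0+0+1+1+0+0+0+0+0+0+1+1+0+1 mod 2 = 0
  s[3] = (0000000111111110000000011111111)·(0111100100111011001110000111101) mod 2 = 0+0+0+0+0+0+0+1+0+0+1+1+1+0+1+0+0+0+0+0+0+0+0+0+0+1+1+1+1+0+1 mod 2 = 0
  s[4] = (0000000000000001111111111111111)·(0111100100111011001110000111101) mod 2 = 0+0+0+0+0+0+0+0+0+0+0+0+0+0+0+1+0+0+1+1+1+0+0+0+0+1+1+1+1+0+1 mod 2 = 1
Syndrome = 00001
Column 16 of H equals this syndrome → error at bit 16 (1-indexed).
Flip bit 16: 0111100100111011001110000111101 → 0111100100111010001110000111101
Extract data bits at positions {3,5,6,7,9,10,11,12,13,14,15,17,18,19,20,21,22,23,24,25,26,27,28,29,30,31}: 11000011101001110000111101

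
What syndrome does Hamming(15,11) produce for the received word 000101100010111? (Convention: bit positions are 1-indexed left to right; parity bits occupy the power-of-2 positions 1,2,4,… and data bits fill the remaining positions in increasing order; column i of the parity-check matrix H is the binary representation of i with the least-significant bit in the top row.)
Syndrome s = H · r^T (mod 2), r = 000101100010111:
  s[0] = (101010101010101)·(000101100010111) mod 2 = 0+0+0+0+0+0+1+0+0+0+1+0+1+0+1 mod 2 = 0
  s[1] = (011001100110011)·(000101100010111) mod 2 = 0+0+0+0+0+1+1+0+0+0+1+0+0+1+1 mod 2 = 1
  s[2] = (000111100001111)·(000101100010111) mod 2 = 0+0+0+1+0+1+1+0+0+0+0+0+1+1+1 mod 2 = 0
  s[3] = (000000011111111)·(000101100010111) mod 2 = 0+0+0+0+0+0+0+0+0+0+1+0+1+1+1 mod 2 = 0
Syndrome = 0100
Non-zero syndrome: error at position 2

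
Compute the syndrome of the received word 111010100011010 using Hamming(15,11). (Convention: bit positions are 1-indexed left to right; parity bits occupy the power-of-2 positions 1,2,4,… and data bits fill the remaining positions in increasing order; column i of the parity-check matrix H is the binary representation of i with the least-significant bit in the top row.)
Syndrome s = H · r^T (mod 2), r = 111010100011010:
  s[0] = (101010101010101)·(111010100011010) mod 2 = 1+0+1+0+1+0+1+0+0+0+1+0+0+0+0 mod 2 = 1
  s[1] = (011001100110011)·(111010100011010) mod 2 = 0+1+1+0+0+0+1+0+0+0+1+0+0+1+0 mod 2 = 1
  s[2] = (000111100001111)·(111010100011010) mod 2 = 0+0+0+0+1+0+1+0+0+0+0+1+0+1+0 mod 2 = 0
  s[3] = (000000011111111)·(111010100011010) mod 2 = 0+0+0+0+0+0+0+0+0+0+1+1+0+1+0 mod 2 = 1
Syndrome = 1101
Non-zero syndrome: error at position 11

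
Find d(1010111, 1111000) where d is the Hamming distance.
XOR = 0101111, count of 1s = 5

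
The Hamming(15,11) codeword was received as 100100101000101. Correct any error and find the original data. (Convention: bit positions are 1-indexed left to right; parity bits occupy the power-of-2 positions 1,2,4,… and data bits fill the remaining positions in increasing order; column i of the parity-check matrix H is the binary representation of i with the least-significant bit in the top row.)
Syndrome s = H · r^T (mod 2), r = 100100101000101:
  s[0] = (101010101010101)·(100100101000101) mod 2 = 1+0+0+0+0+0+1+0+1+0+0+0+1+0+1 mod 2 = 1
  s[1] = (011001100110011)·(100100101000101) mod 2 = 0+0+0+0+0+0+1+0+0+0+0+0+0+0+1 mod 2 = 0
  s[2] = (000111100001111)·(100100101000101) mod 2 = 0+0+0+1+0+0+1+0+0+0+0+0+1+0+1 mod 2 = 0
  s[3] = (000000011111111)·(100100101000101) mod 2 = 0+0+0+0+0+0+0+0+1+0+0+0+1+0+1 mod 2 = 1
Syndrome = 1001
Column 9 of H equals this syndrome → error at bit 9 (1-indexed).
Flip bit 9: 100100101000101 → 100100100000101
Extract data bits at positions {3,5,6,7,9,10,11,12,13,14,15}: 00010000101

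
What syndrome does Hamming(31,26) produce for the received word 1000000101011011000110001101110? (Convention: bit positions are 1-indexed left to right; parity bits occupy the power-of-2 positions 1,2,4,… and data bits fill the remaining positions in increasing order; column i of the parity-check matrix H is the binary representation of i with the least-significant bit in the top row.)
Syndrome s = H · r^T (mod 2), r = 1000000101011011000110001101110:
  s[0] = (1010101010101010101010101010101)·(1000000101011011000110001101110) mod 2 = 1+0+0+0+0+0+0+0+0+0+0+0+1+0+1+0+0+0+0+0+1+0+0+0+1+0+0+0+1+0+0 mod 2 = 0
  s[1] = (0110011001100110011001100110011)·(1000000101011011000110001101110) mod 2 = 0+0+0+0+0+0+0+0+0+1+0+0+0+0+1+0+0+0+0+0+0+0+0+0+0+1+0+0+0+1+0 mod 2 = 0
  s[2] = (0001111000011110000111100001111)·(1000000101011011000110001101110) mod 2 = 0+0+0+0+0+0+0+0+0+0+0+1+1+0+1+0+0+0+0+1+1+0+0+0+0+0+0+1+1+1+0 mod 2 = 0
  s[3] = (0000000111111110000000011111111)·(1000000101011011000110001101110) mod 2 = 0+0+0+0+0+0+0+1+0+1+0+1+1+0+1+0+0+0+0+0+0+0+0+0+1+1+0+1+1+1+0 mod 2 = 0
  s[4] = (0000000000000001111111111111111)·(1000000101011011000110001101110) mod 2 = 0+0+0+0+0+0+0+0+0+0+0+0+0+0+0+1+0+0+0+1+1+0+0+0+1+1+0+1+1+1+0 mod 2 = 0
Syndrome = 00000
s = 0: no error detected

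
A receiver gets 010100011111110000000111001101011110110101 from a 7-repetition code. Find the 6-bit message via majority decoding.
Split into 7-bit blocks and majority-vote each:
  block 1 = 0101000: 2 ones, 5 zeros → 0
  block 2 = 1111111: 7 ones, 0 zeros → 1
  block 3 = 0000000: 0 ones, 7 zeros → 0
  block 4 = 1110011: 5 ones, 2 zeros → 1
  block 5 = 0101111: 5 ones, 2 zeros → 1
  block 6 = 0110101: 4 ones, 3 zeros → 1
Decoded = 010111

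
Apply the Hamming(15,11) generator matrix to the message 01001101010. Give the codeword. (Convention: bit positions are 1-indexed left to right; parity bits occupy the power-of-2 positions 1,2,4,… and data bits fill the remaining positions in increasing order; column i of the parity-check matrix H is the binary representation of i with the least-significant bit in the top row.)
Codeword c = d · G (mod 2), d = 01001101010:
  c[0] = d·G[:,0] = (01001101010)·(11011010101) mod 2 = 0+1+0+0+1+0+0+0+0+0+0 mod 2 = 0
  c[1] = d·G[:,1] = (01001101010)·(10110110011) mod 2 = 0+0+0+0+0+1+0+0+0+1+0 mod 2 = 0
  c[2] = d·G[:,2] = (01001101010)·(10000000000) mod 2 = 0+0+0+0+0+0+0+0+0+0+0 mod 2 = 0
  c[3] = d·G[:,3] = (01001101010)·(01110001111) mod 2 = 0+1+0+0+0+0+0+1+0+1+0 mod 2 = 1
  c[4] = d·G[:,4] = (01001101010)·(01000000000) mod 2 = 0+1+0+0+0+0+0+0+0+0+0 mod 2 = 1
  c[5] = d·G[:,5] = (01001101010)·(00100000000) mod 2 = 0+0+0+0+0+0+0+0+0+0+0 mod 2 = 0
  c[6] = d·G[:,6] = (01001101010)·(00010000000) mod 2 = 0+0+0+0+0+0+0+0+0+0+0 mod 2 = 0
  c[7] = d·G[:,7] = (01001101010)·(00001111111) mod 2 = 0+0+0+0+1+1+0+1+0+1+0 mod 2 = 0
  c[8] = d·G[:,8] = (01001101010)·(00001000000) mod 2 = 0+0+0+0+1+0+0+0+0+0+0 mod 2 = 1
  c[9] = d·G[:,9] = (01001101010)·(00000100000) mod 2 = 0+0+0+0+0+1+0+0+0+0+0 mod 2 = 1
  c[10] = d·G[:,10] = (01001101010)·(00000010000) mod 2 = 0+0+0+0+0+0+0+0+0+0+0 mod 2 = 0
  c[11] = d·G[:,11] = (01001101010)·(00000001000) mod 2 = 0+0+0+0+0+0+0+1+0+0+0 mod 2 = 1
  c[12] = d·G[:,12] = (01001101010)·(00000000100) mod 2 = 0+0+0+0+0+0+0+0+0+0+0 mod 2 = 0
  c[13] = d·G[:,13] = (01001101010)·(00000000010) mod 2 = 0+0+0+0+0+0+0+0+0+1+0 mod 2 = 1
  c[14] = d·G[:,14] = (01001101010)·(00000000001) mod 2 = 0+0+0+0+0+0+0+0+0+0+0 mod 2 = 0
Codeword = 000110001101010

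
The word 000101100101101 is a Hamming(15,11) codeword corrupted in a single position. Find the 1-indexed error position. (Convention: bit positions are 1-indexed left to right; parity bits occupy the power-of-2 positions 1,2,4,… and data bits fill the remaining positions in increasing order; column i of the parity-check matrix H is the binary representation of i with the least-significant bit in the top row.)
Syndrome s = H · r^T (mod 2), r = 000101100101101:
  s[0] = (101010101010101)·(000101100101101) mod 2 = 0+0+0+0+0+0+1+0+0+0+0+0+1+0+1 mod 2 = 1
  s[1] = (011001100110011)·(000101100101101) mod 2 = 0+0+0+0+0+1+1+0+0+1+0+0+0+0+1 mod 2 = 0
  s[2] = (000111100001111)·(000101100101101) mod 2 = 0+0+0+1+0+1+1+0+0+0+0+1+1+0+1 mod 2 = 0
  s[3] = (000000011111111)·(000101100101101) mod 2 = 0+0+0+0+0+0+0+0+0+1+0+1+1+0+1 mod 2 = 0
Syndrome = 1000
Column i of H is the binary representation of i, so the syndrome is the binary index of the flipped bit.
Read s = 1000 with s[0] as LSB: 1·2^0 + 0·2^1 + 0·2^2 + 0·2^3 = 1.
Error is at bit position 1.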